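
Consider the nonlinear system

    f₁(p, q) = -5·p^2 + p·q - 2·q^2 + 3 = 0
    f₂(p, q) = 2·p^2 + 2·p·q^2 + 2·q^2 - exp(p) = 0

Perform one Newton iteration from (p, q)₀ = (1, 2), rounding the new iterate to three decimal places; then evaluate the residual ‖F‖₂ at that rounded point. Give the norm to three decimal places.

At (1, 2): F = (-8.000, 15.28172).
Jacobian J = [[-10·p + q, p - 4·q], [4·p + 2·q^2 - exp(p), 4·p·q + 4·q]].
At the point, J = [[-8.000, -7.000], [9.28172, 16.000]] (det J = -63.02797).
Solving J·Δ = −F gives Δ = (-0.334, -0.762).
Then the next iterate is (p, q)₁ = (0.666, 1.238).
Re-evaluating at (0.666, 1.238): F = (-1.45856, 4.04745), so ‖F‖₂ = 4.302.

4.302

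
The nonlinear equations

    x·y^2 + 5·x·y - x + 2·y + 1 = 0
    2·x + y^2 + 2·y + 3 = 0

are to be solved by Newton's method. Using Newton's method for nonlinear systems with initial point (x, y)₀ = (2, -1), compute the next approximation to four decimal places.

At (2, -1): F = (-11.0000, 6.0000).
Jacobian J = [[y^2 + 5·y - 1, 2·x·y + 5·x + 2], [2, 2·y + 2]].
At the point, J = [[-5.0000, 8.0000], [2.0000, 0.0000]] (det J = -16.0000).
Solving J·Δ = −F gives Δ = (-3.0000, -0.5000).
Then the next iterate is (x, y)₁ = (-1.0000, -1.5000).

(-1.0000, -1.5000)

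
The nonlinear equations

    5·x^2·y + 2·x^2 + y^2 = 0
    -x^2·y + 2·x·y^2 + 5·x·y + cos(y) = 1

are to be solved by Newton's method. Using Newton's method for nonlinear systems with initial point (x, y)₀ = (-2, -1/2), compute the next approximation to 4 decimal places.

At (-2, -1/2): F = (-1.7500, 5.877583).
Jacobian J = [[10·x·y + 4·x, 5·x^2 + 2·y], [-2·x·y + 2·y^2 + 5·y, -x^2 + 4·x·y + 5·x - sin(y)]].
At the point, J = [[2.0000, 19.0000], [-4.0000, -9.520574]] (det J = 56.958851).
Solving J·Δ = −F gives Δ = (1.6681, -0.0835).
Then the next iterate is (x, y)₁ = (-0.3319, -0.5835).

(-0.3319, -0.5835)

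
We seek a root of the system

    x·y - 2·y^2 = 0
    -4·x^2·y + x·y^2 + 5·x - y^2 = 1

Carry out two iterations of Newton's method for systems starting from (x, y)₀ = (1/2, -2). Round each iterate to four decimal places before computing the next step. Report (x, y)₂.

At (1/2, -2): F = (-9.0000, 1.5000).
Jacobian J = [[y, x - 4·y], [-8·x·y + y^2 + 5, -4·x^2 + 2·x·y - 2·y]].
At the point, J = [[-2.0000, 8.5000], [17.0000, 1.0000]] (det J = -146.5000).
Solving J·Δ = −F gives Δ = (-0.1485, 1.0239).
Then the next iterate is (x, y)₁ = (0.3515, -0.9761).
Round to (0.3515, -0.9761) and repeat: F = (-2.248642, 0.622025), J = [[-0.9761, 4.2559], [8.697564, 0.771793]].
Δ = (-0.1160, 0.5017), so (x, y)₂ = (0.2355, -0.4744).

(0.2355, -0.4744)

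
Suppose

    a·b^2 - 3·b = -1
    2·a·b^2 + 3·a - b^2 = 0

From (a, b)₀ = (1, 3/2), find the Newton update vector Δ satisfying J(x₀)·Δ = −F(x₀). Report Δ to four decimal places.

At (1, 3/2): F = (-1.2500, 5.2500).
Jacobian J = [[b^2, 2·a·b - 3], [2·b^2 + 3, 4·a·b - 2·b]].
At the point, J = [[2.2500, 0.0000], [7.5000, 3.0000]] (det J = 6.7500).
Solving J·Δ = −F gives Δ = (0.5556, -3.1389).

(0.5556, -3.1389)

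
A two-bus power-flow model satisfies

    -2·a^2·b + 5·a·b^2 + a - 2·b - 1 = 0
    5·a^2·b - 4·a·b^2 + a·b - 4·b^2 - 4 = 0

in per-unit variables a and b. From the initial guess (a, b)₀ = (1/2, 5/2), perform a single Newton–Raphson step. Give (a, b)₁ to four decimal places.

At (1/2, 5/2): F = (8.8750, -37.1250).
Jacobian J = [[-4·a·b + 5·b^2 + 1, -2·a^2 + 10·a·b - 2], [10·a·b - 4·b^2 + b, 5·a^2 - 8·a·b + a - 8·b]].
At the point, J = [[27.2500, 10.0000], [-10.0000, -28.2500]] (det J = -669.8125).
Solving J·Δ = −F gives Δ = (0.1799, -1.3779).
Then the next iterate is (a, b)₁ = (0.6799, 1.1221).

(0.6799, 1.1221)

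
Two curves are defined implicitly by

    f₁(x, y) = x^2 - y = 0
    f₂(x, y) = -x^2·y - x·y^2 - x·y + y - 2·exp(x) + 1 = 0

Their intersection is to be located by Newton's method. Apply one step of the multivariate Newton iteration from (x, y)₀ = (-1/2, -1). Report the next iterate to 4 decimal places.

At (-1/2, -1): F = (1.2500, -0.963061).
Jacobian J = [[2·x, -1], [-2·x·y - y^2 - y - 2·exp(x), -x^2 - 2·x·y - x + 1]].
At the point, J = [[-1.0000, -1.0000], [-2.213061, 0.2500]] (det J = -2.463061).
Solving J·Δ = −F gives Δ = (-0.2641, 1.5141).
Then the next iterate is (x, y)₁ = (-0.7641, 0.5141).

(-0.7641, 0.5141)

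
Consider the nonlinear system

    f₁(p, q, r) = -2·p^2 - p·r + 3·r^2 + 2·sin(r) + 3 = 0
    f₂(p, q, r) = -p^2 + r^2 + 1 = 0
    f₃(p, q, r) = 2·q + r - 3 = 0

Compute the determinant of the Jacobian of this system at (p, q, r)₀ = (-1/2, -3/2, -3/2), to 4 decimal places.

J = [[-4·p - r, 0, -p + 6·r + 2·cos(r)], [-2·p, 0, 2·r], [0, 2, 1]].
At the point, J = [[3.5000, 0.0000, -8.358526], [1.0000, 0.0000, -3.0000], [0.0000, 2.0000, 1.0000]].
det J = 4.2829.

4.2829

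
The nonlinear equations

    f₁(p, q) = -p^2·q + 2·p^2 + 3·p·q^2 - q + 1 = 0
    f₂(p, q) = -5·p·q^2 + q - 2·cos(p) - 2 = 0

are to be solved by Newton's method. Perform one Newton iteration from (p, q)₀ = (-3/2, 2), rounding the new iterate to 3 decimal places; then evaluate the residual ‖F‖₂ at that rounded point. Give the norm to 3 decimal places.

9.725

At (-3/2, 2): F = (-19.000, 29.85853).
Jacobian J = [[-2·p·q + 4·p + 3·q^2, -p^2 + 6·p·q - 1], [-5·q^2 + 2·sin(p), -10·p·q + 1]].
At the point, J = [[12.000, -21.250], [-21.99499, 31.000]] (det J = -95.39354).
Solving J·Δ = −F gives Δ = (0.477, -0.625).
Then the next iterate is (p, q)₁ = (-1.023, 1.375).
Re-evaluating at (-1.023, 1.375): F = (-5.52325, 8.00393), so ‖F‖₂ = 9.725.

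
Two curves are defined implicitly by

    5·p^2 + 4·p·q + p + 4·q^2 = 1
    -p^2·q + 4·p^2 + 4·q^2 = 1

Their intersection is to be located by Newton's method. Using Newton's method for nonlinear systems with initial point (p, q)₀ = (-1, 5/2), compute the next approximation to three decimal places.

At (-1, 5/2): F = (18.000, 25.500).
Jacobian J = [[10·p + 4·q + 1, 4·p + 8·q], [-2·p·q + 8·p, -p^2 + 8·q]].
At the point, J = [[1.000, 16.000], [-3.000, 19.000]] (det J = 67.000).
Solving J·Δ = −F gives Δ = (0.985, -1.187).
Then the next iterate is (p, q)₁ = (-0.015, 1.313).

(-0.015, 1.313)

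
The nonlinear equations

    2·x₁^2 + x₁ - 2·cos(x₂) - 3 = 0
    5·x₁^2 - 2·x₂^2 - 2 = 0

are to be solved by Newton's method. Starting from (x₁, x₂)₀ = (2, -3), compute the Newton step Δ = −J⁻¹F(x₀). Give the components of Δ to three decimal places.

(-0.948, 1.580)

At (2, -3): F = (8.97998, 0.000).
Jacobian J = [[4·x₁ + 1, 2·sin(x₂)], [10·x₁, -4·x₂]].
At the point, J = [[9.000, -0.28224], [20.000, 12.000]] (det J = 113.64480).
Solving J·Δ = −F gives Δ = (-0.948, 1.580).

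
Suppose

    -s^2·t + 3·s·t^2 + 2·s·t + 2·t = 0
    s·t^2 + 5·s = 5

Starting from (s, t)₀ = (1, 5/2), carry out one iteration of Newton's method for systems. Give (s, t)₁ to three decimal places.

At (1, 5/2): F = (26.250, 6.250).
Jacobian J = [[-2·s·t + 3·t^2 + 2·t, -s^2 + 6·s·t + 2·s + 2], [t^2 + 5, 2·s·t]].
At the point, J = [[18.750, 18.000], [11.250, 5.000]] (det J = -108.750).
Solving J·Δ = −F gives Δ = (0.172, -1.638).
Then the next iterate is (s, t)₁ = (1.172, 0.862).

(1.172, 0.862)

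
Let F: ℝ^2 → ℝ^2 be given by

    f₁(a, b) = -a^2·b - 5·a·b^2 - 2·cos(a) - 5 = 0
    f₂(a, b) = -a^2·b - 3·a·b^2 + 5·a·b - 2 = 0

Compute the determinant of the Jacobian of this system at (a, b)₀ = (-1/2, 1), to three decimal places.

J = [[-2·a·b - 5·b^2 + 2·sin(a), -a^2 - 10·a·b], [-2·a·b - 3·b^2 + 5·b, -a^2 - 6·a·b + 5·a]].
At the point, J = [[-4.95885, 4.750], [3.000, 0.250]].
det J = -15.490.

-15.490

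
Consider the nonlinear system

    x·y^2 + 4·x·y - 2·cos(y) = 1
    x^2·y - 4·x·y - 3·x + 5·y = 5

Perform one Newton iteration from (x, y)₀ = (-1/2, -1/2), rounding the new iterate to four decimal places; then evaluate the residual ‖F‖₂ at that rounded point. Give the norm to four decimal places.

12.8534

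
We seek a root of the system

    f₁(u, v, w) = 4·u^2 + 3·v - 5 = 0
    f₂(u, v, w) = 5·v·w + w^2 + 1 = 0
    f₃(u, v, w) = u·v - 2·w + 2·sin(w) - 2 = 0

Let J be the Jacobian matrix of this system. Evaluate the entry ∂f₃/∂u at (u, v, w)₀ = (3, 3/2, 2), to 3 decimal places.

1.500

∂f₃/∂u = v.
At (3, 3/2, 2) this is 1.500.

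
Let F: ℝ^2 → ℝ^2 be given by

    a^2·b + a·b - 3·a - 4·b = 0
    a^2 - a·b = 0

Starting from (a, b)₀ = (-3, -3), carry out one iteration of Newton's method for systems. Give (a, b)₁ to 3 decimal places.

(-3.214, -3.214)

At (-3, -3): F = (3.000, 0.000).
Jacobian J = [[2·a·b + b - 3, a^2 + a - 4], [2·a - b, -a]].
At the point, J = [[12.000, 2.000], [-3.000, 3.000]] (det J = 42.000).
Solving J·Δ = −F gives Δ = (-0.214, -0.214).
Then the next iterate is (a, b)₁ = (-3.214, -3.214).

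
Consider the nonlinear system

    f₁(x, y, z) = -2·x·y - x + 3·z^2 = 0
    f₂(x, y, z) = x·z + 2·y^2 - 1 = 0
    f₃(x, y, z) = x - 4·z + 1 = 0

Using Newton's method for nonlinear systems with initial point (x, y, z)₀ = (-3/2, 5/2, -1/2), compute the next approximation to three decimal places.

(-0.711, 1.400, 0.072)

At (-3/2, 5/2, -1/2): F = (9.750, 12.250, 1.500).
Jacobian J = [[-2·y - 1, -2·x, 6·z], [z, 4·y, x], [1, 0, -4]].
At the point, J = [[-6.000, 3.000, -3.000], [-0.500, 10.000, -1.500], [1.000, 0.000, -4.000]] (det J = 259.500).
Solving J·Δ = −F gives Δ = (0.789, -1.100, 0.572).
Then the next iterate is (x, y, z)₁ = (-0.711, 1.400, 0.072).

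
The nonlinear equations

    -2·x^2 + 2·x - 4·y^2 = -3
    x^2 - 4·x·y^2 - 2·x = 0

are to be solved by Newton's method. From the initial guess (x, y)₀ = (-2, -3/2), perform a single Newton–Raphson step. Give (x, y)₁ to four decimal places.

(0.0000, -1.6667)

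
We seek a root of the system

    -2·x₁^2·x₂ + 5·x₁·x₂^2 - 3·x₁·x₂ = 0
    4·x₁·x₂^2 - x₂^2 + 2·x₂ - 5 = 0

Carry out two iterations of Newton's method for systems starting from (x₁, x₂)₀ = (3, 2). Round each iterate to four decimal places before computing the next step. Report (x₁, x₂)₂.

At (3, 2): F = (6.0000, 43.0000).
Jacobian J = [[-4·x₁·x₂ + 5·x₂^2 - 3·x₂, -2·x₁^2 + 10·x₁·x₂ - 3·x₁], [4·x₂^2, 8·x₁·x₂ - 2·x₂ + 2]].
At the point, J = [[-10.0000, 33.0000], [16.0000, 46.0000]] (det J = -988.0000).
Solving J·Δ = −F gives Δ = (-1.1569, -0.5324).
Then the next iterate is (x₁, x₂)₁ = (1.8431, 1.4676).
Round to (1.8431, 1.4676) and repeat: F = (1.763076, 11.660392), J = [[-4.453285, 14.726000], [8.615399, 20.704268]].
Δ = (-0.6172, -0.3064), so (x₁, x₂)₂ = (1.2259, 1.1612).

(1.2259, 1.1612)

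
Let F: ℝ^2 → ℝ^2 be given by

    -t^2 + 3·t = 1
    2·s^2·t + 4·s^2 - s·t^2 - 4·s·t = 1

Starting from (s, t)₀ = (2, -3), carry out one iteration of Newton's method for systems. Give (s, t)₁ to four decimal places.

At (2, -3): F = (-19.0000, -3.0000).
Jacobian J = [[0, -2·t + 3], [4·s·t + 8·s - t^2 - 4·t, 2·s^2 - 2·s·t - 4·s]].
At the point, J = [[0.0000, 9.0000], [-5.0000, 12.0000]] (det J = 45.0000).
Solving J·Δ = −F gives Δ = (4.4667, 2.1111).
Then the next iterate is (s, t)₁ = (6.4667, -0.8889).

(6.4667, -0.8889)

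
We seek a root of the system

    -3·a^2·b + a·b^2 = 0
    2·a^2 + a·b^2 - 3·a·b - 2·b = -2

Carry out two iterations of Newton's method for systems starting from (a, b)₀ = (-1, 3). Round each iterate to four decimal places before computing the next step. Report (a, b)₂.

(-0.3499, 1.6379)

At (-1, 3): F = (-18.0000, -2.0000).
Jacobian J = [[-6·a·b + b^2, -3·a^2 + 2·a·b], [4·a + b^2 - 3·b, 2·a·b - 3·a - 2]].
At the point, J = [[27.0000, -9.0000], [-4.0000, -5.0000]] (det J = -171.0000).
Solving J·Δ = −F gives Δ = (0.4211, -0.7368).
Then the next iterate is (a, b)₁ = (-0.5789, 2.2632).
Round to (-0.5789, 2.2632) and repeat: F = (-5.240535, -0.890819), J = [[12.983073, -3.625709], [-3.983126, -2.883633]].
Δ = (0.2290, -0.6253), so (a, b)₂ = (-0.3499, 1.6379).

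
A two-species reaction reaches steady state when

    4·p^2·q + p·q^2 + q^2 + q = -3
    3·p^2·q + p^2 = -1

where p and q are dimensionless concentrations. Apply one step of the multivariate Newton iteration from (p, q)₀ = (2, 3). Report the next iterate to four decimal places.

(1.3534, 1.7388)

At (2, 3): F = (81.0000, 41.0000).
Jacobian J = [[8·p·q + q^2, 4·p^2 + 2·p·q + 2·q + 1], [6·p·q + 2·p, 3·p^2]].
At the point, J = [[57.0000, 35.0000], [40.0000, 12.0000]] (det J = -716.0000).
Solving J·Δ = −F gives Δ = (-0.6466, -1.2612).
Then the next iterate is (p, q)₁ = (1.3534, 1.7388).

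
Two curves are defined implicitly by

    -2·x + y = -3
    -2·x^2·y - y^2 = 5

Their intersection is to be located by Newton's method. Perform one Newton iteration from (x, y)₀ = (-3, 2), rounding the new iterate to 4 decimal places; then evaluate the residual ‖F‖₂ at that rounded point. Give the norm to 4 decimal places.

1123.6315

At (-3, 2): F = (11.0000, -45.0000).
Jacobian J = [[-2, 1], [-4·x·y, -2·x^2 - 2·y]].
At the point, J = [[-2.0000, 1.0000], [24.0000, -22.0000]] (det J = 20.0000).
Solving J·Δ = −F gives Δ = (9.8500, 8.7000).
Then the next iterate is (x, y)₁ = (6.8500, 10.7000).
Re-evaluating at (6.8500, 10.7000): F = (0.0000, -1123.6315), so ‖F‖₂ = 1123.6315.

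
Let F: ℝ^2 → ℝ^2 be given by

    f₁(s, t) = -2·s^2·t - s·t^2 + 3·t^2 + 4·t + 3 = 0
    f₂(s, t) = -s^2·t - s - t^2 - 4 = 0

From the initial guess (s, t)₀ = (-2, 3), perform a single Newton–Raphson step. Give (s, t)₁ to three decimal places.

(-1.454, 1.300)

At (-2, 3): F = (36.000, -23.000).
Jacobian J = [[-4·s·t - t^2, -2·s^2 - 2·s·t + 6·t + 4], [-2·s·t - 1, -s^2 - 2·t]].
At the point, J = [[15.000, 26.000], [11.000, -10.000]] (det J = -436.000).
Solving J·Δ = −F gives Δ = (0.546, -1.700).
Then the next iterate is (s, t)₁ = (-1.454, 1.300).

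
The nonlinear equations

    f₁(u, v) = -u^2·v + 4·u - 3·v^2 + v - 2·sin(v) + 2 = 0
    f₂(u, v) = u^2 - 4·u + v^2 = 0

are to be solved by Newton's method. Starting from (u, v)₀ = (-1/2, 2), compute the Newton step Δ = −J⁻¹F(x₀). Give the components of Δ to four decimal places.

(0.5638, -0.8578)

At (-1/2, 2): F = (-12.318595, 6.2500).
Jacobian J = [[-2·u·v + 4, -u^2 - 6·v - 2·cos(v) + 1], [2·u - 4, 2·v]].
At the point, J = [[6.0000, -10.417706], [-5.0000, 4.0000]] (det J = -28.088532).
Solving J·Δ = −F gives Δ = (0.5638, -0.8578).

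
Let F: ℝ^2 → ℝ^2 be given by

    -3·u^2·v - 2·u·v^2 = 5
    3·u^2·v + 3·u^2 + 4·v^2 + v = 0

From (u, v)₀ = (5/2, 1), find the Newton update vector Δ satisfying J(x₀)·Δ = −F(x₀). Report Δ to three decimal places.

(-1.085, -0.358)

At (5/2, 1): F = (-28.750, 42.500).
Jacobian J = [[-6·u·v - 2·v^2, -3·u^2 - 4·u·v], [6·u·v + 6·u, 3·u^2 + 8·v + 1]].
At the point, J = [[-17.000, -28.750], [30.000, 27.750]] (det J = 390.750).
Solving J·Δ = −F gives Δ = (-1.085, -0.358).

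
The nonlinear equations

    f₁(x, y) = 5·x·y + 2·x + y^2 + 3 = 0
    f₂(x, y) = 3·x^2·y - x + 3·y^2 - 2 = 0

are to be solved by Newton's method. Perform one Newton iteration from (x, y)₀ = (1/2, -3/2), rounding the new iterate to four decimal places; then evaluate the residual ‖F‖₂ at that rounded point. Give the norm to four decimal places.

At (1/2, -3/2): F = (2.5000, 3.1250).
Jacobian J = [[5·y + 2, 5·x + 2·y], [6·x·y - 1, 3·x^2 + 6·y]].
At the point, J = [[-5.5000, -0.5000], [-5.5000, -8.2500]] (det J = 42.6250).
Solving J·Δ = −F gives Δ = (0.4472, 0.0806).
Then the next iterate is (x, y)₁ = (0.9472, -1.4194).
Re-evaluating at (0.9472, -1.4194): F = (0.186818, -0.723516), so ‖F‖₂ = 0.7472.

0.7472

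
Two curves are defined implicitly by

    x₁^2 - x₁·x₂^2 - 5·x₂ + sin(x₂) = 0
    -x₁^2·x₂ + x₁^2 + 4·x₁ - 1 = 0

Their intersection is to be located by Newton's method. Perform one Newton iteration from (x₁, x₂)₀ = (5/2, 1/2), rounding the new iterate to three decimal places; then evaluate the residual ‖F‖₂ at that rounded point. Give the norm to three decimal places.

20.553

At (5/2, 1/2): F = (3.60443, 12.125).
Jacobian J = [[2·x₁ - x₂^2, -2·x₁·x₂ + cos(x₂) - 5], [-2·x₁·x₂ + 2·x₁ + 4, -x₁^2]].
At the point, J = [[4.750, -6.62242], [6.500, -6.250]] (det J = 13.35821).
Solving J·Δ = −F gives Δ = (-4.325, -2.558).
Then the next iterate is (x₁, x₂)₁ = (-1.825, -2.058).
Re-evaluating at (-1.825, -2.058): F = (20.46652, 1.88505), so ‖F‖₂ = 20.553.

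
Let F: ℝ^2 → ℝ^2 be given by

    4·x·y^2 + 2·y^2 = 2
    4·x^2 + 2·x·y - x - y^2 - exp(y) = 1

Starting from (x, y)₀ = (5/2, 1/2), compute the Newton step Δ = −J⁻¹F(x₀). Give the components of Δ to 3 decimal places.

At (5/2, 1/2): F = (1.000, 22.10128).
Jacobian J = [[4·y^2, 8·x·y + 4·y], [8·x + 2·y - 1, 2·x - 2·y - exp(y)]].
At the point, J = [[1.000, 12.000], [20.000, 2.35128]] (det J = -237.64872).
Solving J·Δ = −F gives Δ = (-1.106, 0.009).

(-1.106, 0.009)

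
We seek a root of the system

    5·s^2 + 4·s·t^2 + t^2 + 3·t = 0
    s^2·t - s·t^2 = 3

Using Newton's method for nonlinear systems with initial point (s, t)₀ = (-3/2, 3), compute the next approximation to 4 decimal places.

At (-3/2, 3): F = (-24.7500, 17.2500).
Jacobian J = [[10·s + 4·t^2, 8·s·t + 2·t + 3], [2·s·t - t^2, s^2 - 2·s·t]].
At the point, J = [[21.0000, -27.0000], [-18.0000, 11.2500]] (det J = -249.7500).
Solving J·Δ = −F gives Δ = (0.7500, -0.3333).
Then the next iterate is (s, t)₁ = (-0.7500, 2.6667).

(-0.7500, 2.6667)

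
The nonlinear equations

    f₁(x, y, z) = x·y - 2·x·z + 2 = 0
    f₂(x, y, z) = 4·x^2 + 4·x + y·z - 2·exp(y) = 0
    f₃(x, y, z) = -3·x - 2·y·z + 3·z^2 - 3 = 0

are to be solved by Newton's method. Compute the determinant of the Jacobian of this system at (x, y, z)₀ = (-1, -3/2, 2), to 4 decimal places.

J = [[y - 2·z, x, -2·x], [8·x + 4, z - 2·exp(y), y], [-3, -2·z, -2·y + 6·z]].
At the point, J = [[-5.5000, -1.0000, 2.0000], [-4.0000, 1.553740, -1.5000], [-3.0000, -4.0000, 15.0000]].
det J = -118.3611.

-118.3611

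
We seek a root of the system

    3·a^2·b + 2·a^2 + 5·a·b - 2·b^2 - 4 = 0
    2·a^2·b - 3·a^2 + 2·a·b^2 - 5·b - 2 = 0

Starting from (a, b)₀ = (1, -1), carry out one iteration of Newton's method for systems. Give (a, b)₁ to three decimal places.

(0.421, -0.338)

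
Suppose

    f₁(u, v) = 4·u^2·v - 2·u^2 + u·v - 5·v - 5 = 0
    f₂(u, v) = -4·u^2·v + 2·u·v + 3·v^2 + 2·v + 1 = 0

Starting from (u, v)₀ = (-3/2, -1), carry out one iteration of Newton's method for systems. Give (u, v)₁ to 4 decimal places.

(-0.8376, -0.7046)

At (-3/2, -1): F = (-12.0000, 14.0000).
Jacobian J = [[8·u·v - 4·u + v, 4·u^2 + u - 5], [-8·u·v + 2·v, -4·u^2 + 2·u + 6·v + 2]].
At the point, J = [[17.0000, 2.5000], [-14.0000, -16.0000]] (det J = -237.0000).
Solving J·Δ = −F gives Δ = (0.6624, 0.2954).
Then the next iterate is (u, v)₁ = (-0.8376, -0.7046).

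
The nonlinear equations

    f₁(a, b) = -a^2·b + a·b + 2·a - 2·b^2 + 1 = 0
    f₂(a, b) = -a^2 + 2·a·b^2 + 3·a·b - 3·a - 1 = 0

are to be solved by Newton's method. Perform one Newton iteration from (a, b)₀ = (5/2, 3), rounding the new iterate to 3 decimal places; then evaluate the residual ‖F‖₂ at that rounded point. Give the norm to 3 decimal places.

At (5/2, 3): F = (-23.250, 52.750).
Jacobian J = [[-2·a·b + b + 2, -a^2 + a - 4·b], [-2·a + 2·b^2 + 3·b - 3, 4·a·b + 3·a]].
At the point, J = [[-10.000, -15.750], [19.000, 37.500]] (det J = -75.750).
Solving J·Δ = −F gives Δ = (-0.542, -1.132).
Then the next iterate is (a, b)₁ = (1.958, 1.868).
Re-evaluating at (1.958, 1.868): F = (-5.56678, 13.92945), so ‖F‖₂ = 15.001.

15.001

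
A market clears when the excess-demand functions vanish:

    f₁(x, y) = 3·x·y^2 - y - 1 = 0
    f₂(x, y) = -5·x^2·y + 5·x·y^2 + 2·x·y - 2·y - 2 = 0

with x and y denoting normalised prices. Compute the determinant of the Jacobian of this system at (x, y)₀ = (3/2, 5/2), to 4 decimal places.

537.8125

J = [[3·y^2, 6·x·y - 1], [-10·x·y + 5·y^2 + 2·y, -5·x^2 + 10·x·y + 2·x - 2]].
At the point, J = [[18.7500, 21.5000], [-1.2500, 27.2500]].
det J = 537.8125.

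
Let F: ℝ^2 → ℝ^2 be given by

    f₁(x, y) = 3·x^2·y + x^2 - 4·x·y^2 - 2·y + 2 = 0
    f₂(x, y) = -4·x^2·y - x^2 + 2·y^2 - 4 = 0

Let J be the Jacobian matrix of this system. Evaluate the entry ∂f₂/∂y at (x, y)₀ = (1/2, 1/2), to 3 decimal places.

1.000

∂f₂/∂y = -4·x^2 + 4·y.
At (1/2, 1/2) this is 1.000.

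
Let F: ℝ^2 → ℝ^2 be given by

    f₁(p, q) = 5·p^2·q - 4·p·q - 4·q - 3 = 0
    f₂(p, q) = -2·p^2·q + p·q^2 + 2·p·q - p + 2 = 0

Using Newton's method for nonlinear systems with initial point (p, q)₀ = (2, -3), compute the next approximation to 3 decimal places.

(1.657, -1.682)

At (2, -3): F = (-27.000, 30.000).
Jacobian J = [[10·p·q - 4·q, 5·p^2 - 4·p - 4], [-4·p·q + q^2 + 2·q - 1, -2·p^2 + 2·p·q + 2·p]].
At the point, J = [[-48.000, 8.000], [26.000, -16.000]] (det J = 560.000).
Solving J·Δ = −F gives Δ = (-0.343, 1.318).
Then the next iterate is (p, q)₁ = (1.657, -1.682).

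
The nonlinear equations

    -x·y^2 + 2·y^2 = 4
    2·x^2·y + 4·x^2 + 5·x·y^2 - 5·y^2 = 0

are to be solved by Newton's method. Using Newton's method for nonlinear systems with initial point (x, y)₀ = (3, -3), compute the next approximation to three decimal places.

At (3, -3): F = (-13.000, 72.000).
Jacobian J = [[-y^2, -2·x·y + 4·y], [4·x·y + 8·x + 5·y^2, 2·x^2 + 10·x·y - 10·y]].
At the point, J = [[-9.000, 6.000], [33.000, -42.000]] (det J = 180.000).
Solving J·Δ = −F gives Δ = (-0.633, 1.217).
Then the next iterate is (x, y)₁ = (2.367, -1.783).

(2.367, -1.783)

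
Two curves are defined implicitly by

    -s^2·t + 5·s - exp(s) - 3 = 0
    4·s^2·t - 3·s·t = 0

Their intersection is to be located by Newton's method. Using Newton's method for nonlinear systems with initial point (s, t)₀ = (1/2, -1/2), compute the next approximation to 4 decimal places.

(1.0239, -0.5239)

At (1/2, -1/2): F = (-2.023721, 0.2500).
Jacobian J = [[-2·s·t - exp(s) + 5, -s^2], [8·s·t - 3·t, 4·s^2 - 3·s]].
At the point, J = [[3.851279, -0.2500], [-0.5000, -0.5000]] (det J = -2.050639).
Solving J·Δ = −F gives Δ = (0.5239, -0.0239).
Then the next iterate is (s, t)₁ = (1.0239, -0.5239).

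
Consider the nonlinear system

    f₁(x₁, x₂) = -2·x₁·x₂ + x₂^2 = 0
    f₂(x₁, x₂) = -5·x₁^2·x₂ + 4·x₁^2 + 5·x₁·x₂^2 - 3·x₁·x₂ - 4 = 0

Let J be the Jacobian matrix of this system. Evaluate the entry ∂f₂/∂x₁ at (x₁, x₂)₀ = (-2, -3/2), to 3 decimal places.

-30.250

∂f₂/∂x₁ = -10·x₁·x₂ + 8·x₁ + 5·x₂^2 - 3·x₂.
At (-2, -3/2) this is -30.250.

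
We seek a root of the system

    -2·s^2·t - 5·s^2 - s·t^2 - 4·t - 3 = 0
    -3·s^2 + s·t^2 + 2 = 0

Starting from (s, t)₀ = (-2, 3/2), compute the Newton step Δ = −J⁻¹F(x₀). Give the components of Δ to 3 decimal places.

At (-2, 3/2): F = (-36.500, -14.500).
Jacobian J = [[-4·s·t - 10·s - t^2, -2·s^2 - 2·s·t - 4], [-6·s + t^2, 2·s·t]].
At the point, J = [[29.750, -6.000], [14.250, -6.000]] (det J = -93.000).
Solving J·Δ = −F gives Δ = (1.419, 0.954).

(1.419, 0.954)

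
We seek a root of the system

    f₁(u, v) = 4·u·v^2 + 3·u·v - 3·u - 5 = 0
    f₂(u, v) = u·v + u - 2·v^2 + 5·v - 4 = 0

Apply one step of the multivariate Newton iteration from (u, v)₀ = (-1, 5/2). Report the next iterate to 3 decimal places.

(-0.642, 1.459)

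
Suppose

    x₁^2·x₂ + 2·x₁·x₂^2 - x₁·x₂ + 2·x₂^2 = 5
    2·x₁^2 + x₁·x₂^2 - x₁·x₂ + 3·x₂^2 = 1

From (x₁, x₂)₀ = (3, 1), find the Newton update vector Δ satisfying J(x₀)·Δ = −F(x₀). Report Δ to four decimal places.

(-1.7861, 0.1592)

At (3, 1): F = (9.0000, 20.0000).
Jacobian J = [[2·x₁·x₂ + 2·x₂^2 - x₂, x₁^2 + 4·x₁·x₂ - x₁ + 4·x₂], [4·x₁ + x₂^2 - x₂, 2·x₁·x₂ - x₁ + 6·x₂]].
At the point, J = [[7.0000, 22.0000], [12.0000, 9.0000]] (det J = -201.0000).
Solving J·Δ = −F gives Δ = (-1.7861, 0.1592).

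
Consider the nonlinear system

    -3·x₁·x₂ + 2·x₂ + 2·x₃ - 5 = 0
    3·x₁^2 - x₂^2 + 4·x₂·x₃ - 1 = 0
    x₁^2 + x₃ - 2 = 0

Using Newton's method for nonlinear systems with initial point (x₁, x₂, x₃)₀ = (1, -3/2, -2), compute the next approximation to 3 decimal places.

At (1, -3/2, -2): F = (-7.500, 11.750, -3.000).
Jacobian J = [[-3·x₂, -3·x₁ + 2, 2], [6·x₁, -2·x₂ + 4·x₃, 4·x₂], [2·x₁, 0, 1]].
At the point, J = [[4.500, -1.000, 2.000], [6.000, -5.000, -6.000], [2.000, 0.000, 1.000]] (det J = 15.500).
Solving J·Δ = −F gives Δ = (-0.081, -1.540, 3.161).
Then the next iterate is (x₁, x₂, x₃)₁ = (0.919, -3.040, 1.161).

(0.919, -3.040, 1.161)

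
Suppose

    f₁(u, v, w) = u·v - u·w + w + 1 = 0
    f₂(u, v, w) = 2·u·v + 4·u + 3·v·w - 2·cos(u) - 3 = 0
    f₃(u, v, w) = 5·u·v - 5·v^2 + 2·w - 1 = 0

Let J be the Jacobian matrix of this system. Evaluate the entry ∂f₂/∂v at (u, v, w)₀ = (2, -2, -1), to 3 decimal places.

∂f₂/∂v = 2·u + 3·w.
At (2, -2, -1) this is 1.000.

1.000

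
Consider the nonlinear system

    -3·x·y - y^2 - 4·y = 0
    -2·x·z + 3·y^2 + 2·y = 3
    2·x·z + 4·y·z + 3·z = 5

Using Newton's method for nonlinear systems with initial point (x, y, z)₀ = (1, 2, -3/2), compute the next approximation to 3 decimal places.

(-0.995, 1.452, -0.329)

At (1, 2, -3/2): F = (-18.000, 16.000, -24.500).
Jacobian J = [[-3·y, -3·x - 2·y - 4, 0], [-2·z, 6·y + 2, -2·x], [2·z, 4·z, 2·x + 4·y + 3]].
At the point, J = [[-6.000, -11.000, 0.000], [3.000, 14.000, -2.000], [-3.000, -6.000, 13.000]] (det J = -657.000).
Solving J·Δ = −F gives Δ = (-1.995, -0.548, 1.171).
Then the next iterate is (x, y, z)₁ = (-0.995, 1.452, -0.329).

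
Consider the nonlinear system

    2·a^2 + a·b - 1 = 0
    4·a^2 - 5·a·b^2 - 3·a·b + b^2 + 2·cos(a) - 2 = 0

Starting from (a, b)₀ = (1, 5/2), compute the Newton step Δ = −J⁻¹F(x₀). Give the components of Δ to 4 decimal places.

(-0.4363, -0.6638)

At (1, 5/2): F = (3.5000, -29.419395).
Jacobian J = [[4·a + b, a], [8·a - 5·b^2 - 3·b - 2·sin(a), -10·a·b - 3·a + 2·b]].
At the point, J = [[6.5000, 1.0000], [-32.432942, -23.0000]] (det J = -117.067058).
Solving J·Δ = −F gives Δ = (-0.4363, -0.6638).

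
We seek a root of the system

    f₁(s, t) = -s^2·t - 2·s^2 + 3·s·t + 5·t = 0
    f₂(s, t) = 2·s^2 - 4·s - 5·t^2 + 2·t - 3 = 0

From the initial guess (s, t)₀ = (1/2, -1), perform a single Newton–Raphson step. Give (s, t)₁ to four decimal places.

At (1/2, -1): F = (-6.7500, -11.5000).
Jacobian J = [[-2·s·t - 4·s + 3·t, -s^2 + 3·s + 5], [4·s - 4, -10·t + 2]].
At the point, J = [[-4.0000, 6.2500], [-2.0000, 12.0000]] (det J = -35.5000).
Solving J·Δ = −F gives Δ = (-0.2570, 0.9155).
Then the next iterate is (s, t)₁ = (0.2430, -0.0845).

(0.2430, -0.0845)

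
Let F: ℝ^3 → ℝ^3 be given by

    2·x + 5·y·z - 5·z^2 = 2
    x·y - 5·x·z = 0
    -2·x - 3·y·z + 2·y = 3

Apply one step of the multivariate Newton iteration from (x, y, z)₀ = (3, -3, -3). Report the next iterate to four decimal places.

(1.8940, -0.9570, -1.0762)

At (3, -3, -3): F = (4.0000, 36.0000, -42.0000).
Jacobian J = [[2, 5·z, 5·y - 10·z], [y - 5·z, x, -5·x], [-2, -3·z + 2, -3·y]].
At the point, J = [[2.0000, -15.0000, 15.0000], [12.0000, 3.0000, -15.0000], [-2.0000, 11.0000, 9.0000]] (det J = 3624.0000).
Solving J·Δ = −F gives Δ = (-1.1060, 2.0430, 1.9238).
Then the next iterate is (x, y, z)₁ = (1.8940, -0.9570, -1.0762).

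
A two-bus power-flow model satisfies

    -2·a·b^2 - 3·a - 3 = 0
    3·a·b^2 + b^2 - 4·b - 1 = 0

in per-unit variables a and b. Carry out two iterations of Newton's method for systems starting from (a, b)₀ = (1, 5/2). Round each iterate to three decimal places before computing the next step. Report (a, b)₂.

(0.510, 5.551)

At (1, 5/2): F = (-18.500, 14.000).
Jacobian J = [[-2·b^2 - 3, -4·a·b], [3·b^2, 6·a·b + 2·b - 4]].
At the point, J = [[-15.500, -10.000], [18.750, 16.000]] (det J = -60.500).
Solving J·Δ = −F gives Δ = (-2.579, 2.147).
Then the next iterate is (a, b)₁ = (-1.579, 4.647).
Round to (-1.579, 4.647) and repeat: F = (69.93278, -100.28705), J = [[-46.18922, 29.35045], [64.78383, -38.73168]].
Δ = (2.089, 0.904), so (a, b)₂ = (0.510, 5.551).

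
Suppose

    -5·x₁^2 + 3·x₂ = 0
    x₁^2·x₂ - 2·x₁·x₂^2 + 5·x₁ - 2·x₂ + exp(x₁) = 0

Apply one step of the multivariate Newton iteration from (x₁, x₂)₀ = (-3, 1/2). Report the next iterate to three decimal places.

At (-3, 1/2): F = (-43.500, -9.95021).
Jacobian J = [[-10·x₁, 3], [2·x₁·x₂ - 2·x₂^2 + exp(x₁) + 5, x₁^2 - 4·x₁·x₂ - 2]].
At the point, J = [[30.000, 3.000], [1.54979, 13.000]] (det J = 385.35064).
Solving J·Δ = −F gives Δ = (1.390, 0.600).
Then the next iterate is (x₁, x₂)₁ = (-1.610, 1.100).

(-1.610, 1.100)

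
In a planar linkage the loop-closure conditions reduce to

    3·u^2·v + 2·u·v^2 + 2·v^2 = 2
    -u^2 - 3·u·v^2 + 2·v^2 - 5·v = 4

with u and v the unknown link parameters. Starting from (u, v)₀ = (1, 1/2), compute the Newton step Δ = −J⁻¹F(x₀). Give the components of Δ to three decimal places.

(29.286, -14.714)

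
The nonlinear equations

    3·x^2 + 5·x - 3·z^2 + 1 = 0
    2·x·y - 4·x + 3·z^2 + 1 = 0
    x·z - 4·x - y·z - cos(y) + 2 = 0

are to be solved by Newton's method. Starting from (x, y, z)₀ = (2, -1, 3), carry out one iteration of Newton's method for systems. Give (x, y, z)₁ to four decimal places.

(0.9258, -1.0459, 1.7632)

At (2, -1, 3): F = (-4.0000, 16.0000, 2.459698).
Jacobian J = [[6·x + 5, 0, -6·z], [2·y - 4, 2·x, 6·z], [z - 4, -z + sin(y), x - y]].
At the point, J = [[17.0000, 0.0000, -18.0000], [-6.0000, 4.0000, 18.0000], [-1.0000, -3.841471, 3.0000]] (det J = 892.611255).
Solving J·Δ = −F gives Δ = (-1.0742, -0.0459, -1.2368).
Then the next iterate is (x, y, z)₁ = (0.9258, -1.0459, 1.7632).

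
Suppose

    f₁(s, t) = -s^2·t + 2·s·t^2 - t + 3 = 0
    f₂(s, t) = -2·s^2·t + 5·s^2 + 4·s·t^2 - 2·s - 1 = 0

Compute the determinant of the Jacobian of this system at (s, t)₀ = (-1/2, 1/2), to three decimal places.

J = [[-2·s·t + 2·t^2, -s^2 + 4·s·t - 1], [-4·s·t + 10·s + 4·t^2 - 2, -2·s^2 + 8·s·t]].
At the point, J = [[1.000, -2.250], [-5.000, -2.500]].
det J = -13.750.

-13.750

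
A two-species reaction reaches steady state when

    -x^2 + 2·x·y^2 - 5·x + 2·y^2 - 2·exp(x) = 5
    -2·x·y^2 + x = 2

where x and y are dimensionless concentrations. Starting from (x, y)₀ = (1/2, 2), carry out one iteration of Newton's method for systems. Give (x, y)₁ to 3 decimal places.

At (1/2, 2): F = (0.95256, -5.500).
Jacobian J = [[-2·x + 2·y^2 - 2·exp(x) - 5, 4·x·y + 4·y], [-2·y^2 + 1, -4·x·y]].
At the point, J = [[-1.29744, 12.000], [-7.000, -4.000]] (det J = 89.18977).
Solving J·Δ = −F gives Δ = (-0.697, -0.155).
Then the next iterate is (x, y)₁ = (-0.197, 1.845).

(-0.197, 1.845)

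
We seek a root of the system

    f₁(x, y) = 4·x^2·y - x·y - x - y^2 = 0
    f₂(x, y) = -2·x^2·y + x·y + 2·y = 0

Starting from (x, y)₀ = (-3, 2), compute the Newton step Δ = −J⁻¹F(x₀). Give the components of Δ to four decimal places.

(2.2542, 1.0847)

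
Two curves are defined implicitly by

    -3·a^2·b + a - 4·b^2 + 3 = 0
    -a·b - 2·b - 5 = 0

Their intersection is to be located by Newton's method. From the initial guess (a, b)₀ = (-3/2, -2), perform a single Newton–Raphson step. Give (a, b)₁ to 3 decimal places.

At (-3/2, -2): F = (-1.000, -4.000).
Jacobian J = [[-6·a·b + 1, -3·a^2 - 8·b], [-b, -a - 2]].
At the point, J = [[-17.000, 9.250], [2.000, -0.500]] (det J = -10.000).
Solving J·Δ = −F gives Δ = (3.750, 7.000).
Then the next iterate is (a, b)₁ = (2.250, 5.000).

(2.250, 5.000)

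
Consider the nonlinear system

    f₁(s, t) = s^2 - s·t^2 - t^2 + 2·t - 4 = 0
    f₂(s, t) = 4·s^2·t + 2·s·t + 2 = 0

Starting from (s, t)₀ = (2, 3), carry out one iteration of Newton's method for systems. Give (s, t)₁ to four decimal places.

(1.2513, 1.9215)

At (2, 3): F = (-21.0000, 62.0000).
Jacobian J = [[2·s - t^2, -2·s·t - 2·t + 2], [8·s·t + 2·t, 4·s^2 + 2·s]].
At the point, J = [[-5.0000, -16.0000], [54.0000, 20.0000]] (det J = 764.0000).
Solving J·Δ = −F gives Δ = (-0.7487, -1.0785).
Then the next iterate is (s, t)₁ = (1.2513, 1.9215).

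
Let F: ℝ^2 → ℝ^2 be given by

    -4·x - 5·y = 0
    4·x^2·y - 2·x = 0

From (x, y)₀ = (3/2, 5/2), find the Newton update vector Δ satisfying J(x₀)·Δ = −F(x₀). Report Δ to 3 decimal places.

(0.663, -4.231)

At (3/2, 5/2): F = (-18.500, 19.500).
Jacobian J = [[-4, -5], [8·x·y - 2, 4·x^2]].
At the point, J = [[-4.000, -5.000], [28.000, 9.000]] (det J = 104.000).
Solving J·Δ = −F gives Δ = (0.663, -4.231).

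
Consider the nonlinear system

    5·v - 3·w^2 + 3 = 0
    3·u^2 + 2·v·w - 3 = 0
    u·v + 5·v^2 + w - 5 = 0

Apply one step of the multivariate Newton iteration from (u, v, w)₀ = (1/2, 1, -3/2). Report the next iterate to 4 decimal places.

(2.2574, 0.9378, -1.6043)

At (1/2, 1, -3/2): F = (1.2500, -5.2500, -1.0000).
Jacobian J = [[0, 5, -6·w], [6·u, 2·w, 2·v], [v, u + 10·v, 1]].
At the point, J = [[0.0000, 5.0000, 9.0000], [3.0000, -3.0000, 2.0000], [1.0000, 10.5000, 1.0000]] (det J = 305.5000).
Solving J·Δ = −F gives Δ = (1.7574, -0.0622, -0.1043).
Then the next iterate is (u, v, w)₁ = (2.2574, 0.9378, -1.6043).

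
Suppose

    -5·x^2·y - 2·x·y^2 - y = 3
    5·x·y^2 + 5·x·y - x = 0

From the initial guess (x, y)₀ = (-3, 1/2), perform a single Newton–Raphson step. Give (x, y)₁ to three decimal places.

(-1.754, 0.339)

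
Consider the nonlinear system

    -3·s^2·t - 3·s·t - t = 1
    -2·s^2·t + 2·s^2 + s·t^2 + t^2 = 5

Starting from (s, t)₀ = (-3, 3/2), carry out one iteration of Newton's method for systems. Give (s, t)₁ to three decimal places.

(-2.070, 1.049)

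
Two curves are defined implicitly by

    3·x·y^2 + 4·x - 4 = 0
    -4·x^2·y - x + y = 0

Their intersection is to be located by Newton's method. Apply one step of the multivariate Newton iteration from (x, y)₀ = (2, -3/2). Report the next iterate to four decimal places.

At (2, -3/2): F = (17.5000, 20.5000).
Jacobian J = [[3·y^2 + 4, 6·x·y], [-8·x·y - 1, -4·x^2 + 1]].
At the point, J = [[10.7500, -18.0000], [23.0000, -15.0000]] (det J = 252.7500).
Solving J·Δ = −F gives Δ = (-0.4214, 0.7206).
Then the next iterate is (x, y)₁ = (1.5786, -0.7794).

(1.5786, -0.7794)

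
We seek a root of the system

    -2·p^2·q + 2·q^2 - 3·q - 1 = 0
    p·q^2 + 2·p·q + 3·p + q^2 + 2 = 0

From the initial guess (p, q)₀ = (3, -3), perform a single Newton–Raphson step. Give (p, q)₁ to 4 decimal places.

At (3, -3): F = (80.0000, 29.0000).
Jacobian J = [[-4·p·q, -2·p^2 + 4·q - 3], [q^2 + 2·q + 3, 2·p·q + 2·p + 2·q]].
At the point, J = [[36.0000, -33.0000], [6.0000, -18.0000]] (det J = -450.0000).
Solving J·Δ = −F gives Δ = (-1.0733, 1.2533).
Then the next iterate is (p, q)₁ = (1.9267, -1.7467).

(1.9267, -1.7467)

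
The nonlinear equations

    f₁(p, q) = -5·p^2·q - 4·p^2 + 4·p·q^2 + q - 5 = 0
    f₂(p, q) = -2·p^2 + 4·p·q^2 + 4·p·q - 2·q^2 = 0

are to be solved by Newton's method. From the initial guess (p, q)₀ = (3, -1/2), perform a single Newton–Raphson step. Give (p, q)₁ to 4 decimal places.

(1.3387, -0.5484)

At (3, -1/2): F = (-16.0000, -21.5000).
Jacobian J = [[-10·p·q - 8·p + 4·q^2, -5·p^2 + 8·p·q + 1], [-4·p + 4·q^2 + 4·q, 8·p·q + 4·p - 4·q]].
At the point, J = [[-8.0000, -56.0000], [-13.0000, 2.0000]] (det J = -744.0000).
Solving J·Δ = −F gives Δ = (-1.6613, -0.0484).
Then the next iterate is (p, q)₁ = (1.3387, -0.5484).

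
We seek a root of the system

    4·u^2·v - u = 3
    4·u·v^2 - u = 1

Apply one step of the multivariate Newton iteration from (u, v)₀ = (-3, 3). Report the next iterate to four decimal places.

(-2.0090, 2.0095)

At (-3, 3): F = (108.0000, -106.0000).
Jacobian J = [[8·u·v - 1, 4·u^2], [4·v^2 - 1, 8·u·v]].
At the point, J = [[-73.0000, 36.0000], [35.0000, -72.0000]] (det J = 3996.0000).
Solving J·Δ = −F gives Δ = (0.9910, -0.9905).
Then the next iterate is (u, v)₁ = (-2.0090, 2.0095).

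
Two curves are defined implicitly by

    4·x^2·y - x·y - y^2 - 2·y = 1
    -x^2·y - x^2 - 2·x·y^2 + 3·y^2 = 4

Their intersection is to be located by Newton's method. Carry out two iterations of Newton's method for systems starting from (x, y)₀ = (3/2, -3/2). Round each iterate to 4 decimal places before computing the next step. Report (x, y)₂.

(0.4789, -1.3588)

At (3/2, -3/2): F = (-11.5000, -2.8750).
Jacobian J = [[8·x·y - y, 4·x^2 - x - 2·y - 2], [-2·x·y - 2·x - 2·y^2, -x^2 - 4·x·y + 6·y]].
At the point, J = [[-16.5000, 8.5000], [-3.0000, -2.2500]] (det J = 62.6250).
Solving J·Δ = −F gives Δ = (-0.8034, -0.2066).
Then the next iterate is (x, y)₁ = (0.6966, -1.7066).
Round to (0.6966, -1.7066) and repeat: F = (-2.622987, 1.022657), J = [[-7.803940, 2.657606], [-4.840532, -5.969581]].
Δ = (-0.2177, 0.3478), so (x, y)₂ = (0.4789, -1.3588).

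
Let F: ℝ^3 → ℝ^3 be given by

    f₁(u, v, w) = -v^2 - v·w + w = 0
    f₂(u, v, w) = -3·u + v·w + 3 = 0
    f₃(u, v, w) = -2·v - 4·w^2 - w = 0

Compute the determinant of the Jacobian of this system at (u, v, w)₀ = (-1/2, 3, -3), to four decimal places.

-219.0000

J = [[0, -2·v - w, -v + 1], [-3, w, v], [0, -2, -8·w - 1]].
At the point, J = [[0.0000, -3.0000, -2.0000], [-3.0000, -3.0000, 3.0000], [0.0000, -2.0000, 23.0000]].
det J = -219.0000.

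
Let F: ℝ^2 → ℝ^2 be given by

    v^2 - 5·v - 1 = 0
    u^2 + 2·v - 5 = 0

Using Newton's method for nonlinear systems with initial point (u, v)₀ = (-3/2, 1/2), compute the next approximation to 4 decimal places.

At (-3/2, 1/2): F = (-3.2500, -1.7500).
Jacobian J = [[0, 2·v - 5], [2·u, 2]].
At the point, J = [[0.0000, -4.0000], [-3.0000, 2.0000]] (det J = -12.0000).
Solving J·Δ = −F gives Δ = (-1.1250, -0.8125).
Then the next iterate is (u, v)₁ = (-2.6250, -0.3125).

(-2.6250, -0.3125)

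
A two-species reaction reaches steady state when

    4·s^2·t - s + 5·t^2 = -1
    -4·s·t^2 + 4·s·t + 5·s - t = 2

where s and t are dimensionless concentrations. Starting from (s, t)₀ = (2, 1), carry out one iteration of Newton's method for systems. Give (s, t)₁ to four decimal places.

(0.6340, 1.0189)

At (2, 1): F = (20.0000, 7.0000).
Jacobian J = [[8·s·t - 1, 4·s^2 + 10·t], [-4·t^2 + 4·t + 5, -8·s·t + 4·s - 1]].
At the point, J = [[15.0000, 26.0000], [5.0000, -9.0000]] (det J = -265.0000).
Solving J·Δ = −F gives Δ = (-1.3660, 0.0189).
Then the next iterate is (s, t)₁ = (0.6340, 1.0189).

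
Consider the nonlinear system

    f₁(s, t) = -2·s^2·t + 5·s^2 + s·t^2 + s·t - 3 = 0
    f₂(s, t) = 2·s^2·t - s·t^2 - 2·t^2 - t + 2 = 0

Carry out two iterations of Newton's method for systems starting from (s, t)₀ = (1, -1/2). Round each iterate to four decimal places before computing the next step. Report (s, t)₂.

(0.6742, -0.8820)

At (1, -1/2): F = (2.7500, 0.7500).
Jacobian J = [[-4·s·t + 10·s + t^2 + t, -2·s^2 + 2·s·t + s], [4·s·t - t^2, 2·s^2 - 2·s·t - 4·t - 1]].
At the point, J = [[11.7500, -2.0000], [-2.2500, 4.0000]] (det J = 42.5000).
Solving J·Δ = −F gives Δ = (-0.2941, -0.3529).
Then the next iterate is (s, t)₁ = (0.7059, -0.8529).
Round to (0.7059, -0.8529) and repeat: F = (0.252902, 0.034533), J = [[9.341787, -1.494814], [-3.135687, 4.612314]].
Δ = (-0.0317, -0.0291), so (s, t)₂ = (0.6742, -0.8820).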